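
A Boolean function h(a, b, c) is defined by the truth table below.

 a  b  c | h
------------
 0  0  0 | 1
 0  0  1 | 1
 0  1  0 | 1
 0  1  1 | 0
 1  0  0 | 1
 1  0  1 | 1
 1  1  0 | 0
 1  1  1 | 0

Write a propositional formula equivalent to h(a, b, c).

h(a, b, c) = NOT ((((NOT a AND b) AND c) OR ((a AND b) AND NOT c)) OR ((a AND b) AND c))

h is 0 on only 3 rows — (0,1,1), (1,1,0), (1,1,1). Writing each as a minterm (¬a·b·c, a·b·¬c, a·b·c) and OR-ing them characterizes exactly where h=0, so h is the negation of that disjunction.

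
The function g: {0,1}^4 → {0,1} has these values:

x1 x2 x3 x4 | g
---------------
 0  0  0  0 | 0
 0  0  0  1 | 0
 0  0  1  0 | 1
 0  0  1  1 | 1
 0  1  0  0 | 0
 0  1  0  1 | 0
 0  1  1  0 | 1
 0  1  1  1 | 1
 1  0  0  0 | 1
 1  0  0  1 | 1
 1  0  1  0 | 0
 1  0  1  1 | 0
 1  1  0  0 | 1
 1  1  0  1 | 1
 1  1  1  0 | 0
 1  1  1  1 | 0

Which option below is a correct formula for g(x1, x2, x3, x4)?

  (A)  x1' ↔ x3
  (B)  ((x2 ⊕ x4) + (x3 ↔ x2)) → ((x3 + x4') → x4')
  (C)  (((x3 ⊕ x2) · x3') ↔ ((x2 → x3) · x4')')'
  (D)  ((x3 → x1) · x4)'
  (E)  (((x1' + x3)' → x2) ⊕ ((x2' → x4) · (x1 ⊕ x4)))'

(B) fails at (0,0,0,0): the formula yields 1, g is 0.
(C) fails at (0,0,0,1): the formula yields 1, g is 0.
(D) fails at (0,0,0,0): the formula yields 1, g is 0.
(E) fails at (0,0,0,1): the formula yields 1, g is 0.
(A) is the remaining candidate, and it agrees with g on all 16 inputs.

A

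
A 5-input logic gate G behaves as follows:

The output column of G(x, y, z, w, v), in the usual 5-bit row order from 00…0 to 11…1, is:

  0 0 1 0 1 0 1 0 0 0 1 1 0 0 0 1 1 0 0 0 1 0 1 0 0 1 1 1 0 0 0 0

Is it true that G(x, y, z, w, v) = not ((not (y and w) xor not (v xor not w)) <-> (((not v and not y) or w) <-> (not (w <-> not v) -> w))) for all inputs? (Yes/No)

Evaluate not ((not (y and w) xor not (v xor not w)) <-> (((not v and not y) or w) <-> (not (w <-> not v) -> w))) on each row and compare to G:
  x=0, y=0, z=0, w=0, v=0: formula gives 1, but G = 0 ✗
Since they disagree at (0,0,0,0,0), the expression is not a correct formula for G.

No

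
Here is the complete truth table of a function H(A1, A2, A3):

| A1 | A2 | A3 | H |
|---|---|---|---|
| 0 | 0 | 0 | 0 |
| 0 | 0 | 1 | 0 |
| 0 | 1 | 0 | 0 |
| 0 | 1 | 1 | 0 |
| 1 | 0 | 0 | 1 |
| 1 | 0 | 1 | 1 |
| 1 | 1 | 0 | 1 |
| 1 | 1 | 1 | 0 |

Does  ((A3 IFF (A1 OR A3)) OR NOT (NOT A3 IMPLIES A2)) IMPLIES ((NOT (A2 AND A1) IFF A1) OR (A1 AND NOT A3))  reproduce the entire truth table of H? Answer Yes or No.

Yes

Test each input against both H and the formula:
  A1=0, A2=0, A3=0: formula gives 0, H = 0 ✓
  A1=0, A2=0, A3=1: formula gives 0, H = 0 ✓
  A1=0, A2=1, A3=0: formula gives 0, H = 0 ✓
  A1=0, A2=1, A3=1: formula gives 0, H = 0 ✓
  A1=1, A2=0, A3=0: formula gives 1, H = 1 ✓
  … (the remaining 3 rows also agree.)
Every row agrees, so the formula is equivalent.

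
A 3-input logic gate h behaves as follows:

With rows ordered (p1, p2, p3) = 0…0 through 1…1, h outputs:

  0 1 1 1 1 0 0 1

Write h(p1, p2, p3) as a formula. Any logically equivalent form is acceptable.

There are just 3 zero rows: (0,0,0), (1,0,1), (1,1,0). Their minterms are ¬p1·¬p2·¬p3, p1·¬p2·p3, p1·p2·¬p3; the OR of those covers precisely the 0-outputs, and negating it yields h.

h(p1, p2, p3) = ((((p1' · p2') · p3') + ((p1 · p2') · p3)) + ((p1 · p2) · p3'))'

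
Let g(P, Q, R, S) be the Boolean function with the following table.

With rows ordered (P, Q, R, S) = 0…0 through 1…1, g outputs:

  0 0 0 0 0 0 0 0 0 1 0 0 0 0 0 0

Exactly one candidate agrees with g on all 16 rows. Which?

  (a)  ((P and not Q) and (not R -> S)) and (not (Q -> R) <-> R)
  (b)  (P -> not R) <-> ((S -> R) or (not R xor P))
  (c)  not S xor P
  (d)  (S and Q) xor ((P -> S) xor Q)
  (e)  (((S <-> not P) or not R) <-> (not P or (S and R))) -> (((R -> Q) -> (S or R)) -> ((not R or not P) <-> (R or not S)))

(b) disagrees with g on (0,0,0,0) (formula → 1, table → 0); rule it out.
(c) disagrees with g on (0,0,0,0) (formula → 1, table → 0); rule it out.
(d) disagrees with g on (0,0,0,0) (formula → 1, table → 0); rule it out.
(e) disagrees with g on (0,0,0,0) (formula → 1, table → 0); rule it out.
(a) is the remaining candidate, and it agrees with g on all 16 inputs.

a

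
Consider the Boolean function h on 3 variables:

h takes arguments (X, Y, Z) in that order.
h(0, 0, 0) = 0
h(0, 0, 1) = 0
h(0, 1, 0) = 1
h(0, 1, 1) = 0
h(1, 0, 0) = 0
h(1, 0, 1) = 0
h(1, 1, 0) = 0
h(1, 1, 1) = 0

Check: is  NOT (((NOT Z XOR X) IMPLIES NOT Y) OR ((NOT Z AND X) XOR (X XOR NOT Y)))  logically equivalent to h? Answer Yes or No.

Yes

Test each input against both h and the formula:
  X=0, Y=0, Z=0: formula gives 0, h = 0 ✓
  X=0, Y=0, Z=1: formula gives 0, h = 0 ✓
  X=0, Y=1, Z=0: formula gives 1, h = 1 ✓
  X=0, Y=1, Z=1: formula gives 0, h = 0 ✓
  X=1, Y=0, Z=0: formula gives 0, h = 0 ✓
  …and likewise for the remaining 3 rows.
Every row agrees, so the formula is equivalent.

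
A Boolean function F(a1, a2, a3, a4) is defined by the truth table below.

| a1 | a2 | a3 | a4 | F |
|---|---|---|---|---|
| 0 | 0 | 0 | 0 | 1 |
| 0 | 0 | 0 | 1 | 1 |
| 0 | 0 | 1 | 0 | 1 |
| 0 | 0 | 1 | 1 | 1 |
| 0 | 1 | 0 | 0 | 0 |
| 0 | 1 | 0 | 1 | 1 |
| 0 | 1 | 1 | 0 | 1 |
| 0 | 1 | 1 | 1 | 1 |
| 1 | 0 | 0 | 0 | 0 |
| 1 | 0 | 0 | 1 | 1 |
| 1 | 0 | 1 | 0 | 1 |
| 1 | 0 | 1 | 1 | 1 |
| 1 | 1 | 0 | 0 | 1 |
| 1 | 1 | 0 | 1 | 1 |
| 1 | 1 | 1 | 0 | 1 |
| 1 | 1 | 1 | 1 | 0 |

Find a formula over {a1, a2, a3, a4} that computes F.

The 0-rows are (0,1,0,0), (1,0,0,0), (1,1,1,1). Take each as a conjunction (¬a1·a2·¬a3·¬a4, a1·¬a2·¬a3·¬a4, a1·a2·a3·a4), form their disjunction, and complement — that gives a formula that is 1 everywhere F is.

F(a1, a2, a3, a4) = ¬(((((¬a1 ∧ a2) ∧ ¬a3) ∧ ¬a4) ∨ (((a1 ∧ ¬a2) ∧ ¬a3) ∧ ¬a4)) ∨ (((a1 ∧ a2) ∧ a3) ∧ a4))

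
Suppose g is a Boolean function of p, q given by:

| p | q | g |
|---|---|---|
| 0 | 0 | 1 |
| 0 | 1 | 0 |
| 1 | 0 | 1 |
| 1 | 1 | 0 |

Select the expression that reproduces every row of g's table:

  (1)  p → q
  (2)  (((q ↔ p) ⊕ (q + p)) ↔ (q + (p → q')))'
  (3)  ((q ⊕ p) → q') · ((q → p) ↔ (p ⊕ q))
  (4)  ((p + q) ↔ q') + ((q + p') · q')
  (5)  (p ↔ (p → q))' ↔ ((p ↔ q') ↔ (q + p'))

4

(1) fails at (0,1): the formula yields 1, g is 0.
(2) fails at (0,0): the formula yields 0, g is 1.
(3) fails at (0,0): the formula yields 0, g is 1.
(5) fails at (0,0): the formula yields 0, g is 1.
Only (4) survives; checking it on all 4 rows confirms it matches g.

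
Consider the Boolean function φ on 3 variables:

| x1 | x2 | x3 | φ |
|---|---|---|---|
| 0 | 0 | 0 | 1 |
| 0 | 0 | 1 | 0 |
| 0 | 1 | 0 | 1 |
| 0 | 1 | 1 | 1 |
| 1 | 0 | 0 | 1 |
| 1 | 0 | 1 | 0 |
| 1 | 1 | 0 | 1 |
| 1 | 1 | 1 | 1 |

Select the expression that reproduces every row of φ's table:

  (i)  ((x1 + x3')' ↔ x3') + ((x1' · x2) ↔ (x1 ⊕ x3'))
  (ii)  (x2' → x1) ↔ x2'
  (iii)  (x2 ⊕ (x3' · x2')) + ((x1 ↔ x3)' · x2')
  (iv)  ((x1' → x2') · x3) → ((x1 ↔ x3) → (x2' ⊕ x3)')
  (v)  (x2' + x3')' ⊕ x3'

v

(i) disagrees with φ on (0,0,0) (formula → 0, table → 1); rule it out.
(ii) disagrees with φ on (0,0,0) (formula → 0, table → 1); rule it out.
(iii) disagrees with φ on (0,0,1) (formula → 1, table → 0); rule it out.
(iv) disagrees with φ on (0,0,1) (formula → 1, table → 0); rule it out.
That leaves (v). Evaluating it on every row reproduces the table of φ exactly.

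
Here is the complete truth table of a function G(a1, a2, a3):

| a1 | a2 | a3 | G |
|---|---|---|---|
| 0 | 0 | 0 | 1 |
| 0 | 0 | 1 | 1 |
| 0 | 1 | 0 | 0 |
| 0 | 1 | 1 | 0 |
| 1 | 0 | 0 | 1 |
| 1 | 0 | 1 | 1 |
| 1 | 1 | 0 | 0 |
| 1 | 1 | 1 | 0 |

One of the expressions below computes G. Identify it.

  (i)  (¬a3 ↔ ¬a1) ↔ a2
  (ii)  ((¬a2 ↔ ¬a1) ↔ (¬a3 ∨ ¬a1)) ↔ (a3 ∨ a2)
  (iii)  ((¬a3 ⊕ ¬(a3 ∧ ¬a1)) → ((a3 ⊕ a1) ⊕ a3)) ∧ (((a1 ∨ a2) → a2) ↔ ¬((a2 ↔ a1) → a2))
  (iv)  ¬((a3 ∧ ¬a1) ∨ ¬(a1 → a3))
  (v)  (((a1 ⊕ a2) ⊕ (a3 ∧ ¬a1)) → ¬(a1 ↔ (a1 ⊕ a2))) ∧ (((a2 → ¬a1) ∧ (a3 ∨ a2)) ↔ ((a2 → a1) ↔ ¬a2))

iii

(i): at (0,0,0) it gives 0, but G = 1 — eliminated.
(ii): at (0,0,0) it gives 0, but G = 1 — eliminated.
(iv): at (0,0,1) it gives 0, but G = 1 — eliminated.
(v): at (0,0,0) it gives 0, but G = 1 — eliminated.
(iii) is the remaining candidate, and it agrees with G on all 8 inputs.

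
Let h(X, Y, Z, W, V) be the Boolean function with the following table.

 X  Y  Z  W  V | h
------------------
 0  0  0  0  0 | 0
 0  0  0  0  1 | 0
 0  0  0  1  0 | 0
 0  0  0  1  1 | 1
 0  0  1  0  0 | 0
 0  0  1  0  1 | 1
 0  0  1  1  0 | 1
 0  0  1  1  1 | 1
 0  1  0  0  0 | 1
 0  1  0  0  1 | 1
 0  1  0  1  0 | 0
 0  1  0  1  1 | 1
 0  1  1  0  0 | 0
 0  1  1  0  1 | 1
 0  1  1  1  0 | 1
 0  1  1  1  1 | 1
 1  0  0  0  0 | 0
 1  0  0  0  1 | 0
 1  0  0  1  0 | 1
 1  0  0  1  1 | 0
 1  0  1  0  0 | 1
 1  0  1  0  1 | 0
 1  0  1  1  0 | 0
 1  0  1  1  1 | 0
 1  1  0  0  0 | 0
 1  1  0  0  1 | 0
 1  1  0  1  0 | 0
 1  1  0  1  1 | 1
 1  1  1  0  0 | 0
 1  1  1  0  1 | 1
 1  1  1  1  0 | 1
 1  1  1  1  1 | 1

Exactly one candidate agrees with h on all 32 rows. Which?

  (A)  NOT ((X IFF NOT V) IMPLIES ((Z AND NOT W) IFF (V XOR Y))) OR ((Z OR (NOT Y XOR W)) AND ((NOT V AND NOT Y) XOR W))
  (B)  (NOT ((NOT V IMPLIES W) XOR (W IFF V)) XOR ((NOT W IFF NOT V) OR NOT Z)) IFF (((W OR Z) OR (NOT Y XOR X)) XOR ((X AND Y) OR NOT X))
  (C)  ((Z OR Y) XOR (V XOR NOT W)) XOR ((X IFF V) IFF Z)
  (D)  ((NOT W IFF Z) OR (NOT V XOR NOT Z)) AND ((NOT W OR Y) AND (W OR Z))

B

(A) disagrees with h on (0,0,0,0,0) (formula → 1, table → 0); rule it out.
(C) disagrees with h on (0,0,0,0,0) (formula → 1, table → 0); rule it out.
(D) disagrees with h on (0,0,0,1,1) (formula → 0, table → 1); rule it out.
That leaves (B). Evaluating it on every row reproduces the table of h exactly.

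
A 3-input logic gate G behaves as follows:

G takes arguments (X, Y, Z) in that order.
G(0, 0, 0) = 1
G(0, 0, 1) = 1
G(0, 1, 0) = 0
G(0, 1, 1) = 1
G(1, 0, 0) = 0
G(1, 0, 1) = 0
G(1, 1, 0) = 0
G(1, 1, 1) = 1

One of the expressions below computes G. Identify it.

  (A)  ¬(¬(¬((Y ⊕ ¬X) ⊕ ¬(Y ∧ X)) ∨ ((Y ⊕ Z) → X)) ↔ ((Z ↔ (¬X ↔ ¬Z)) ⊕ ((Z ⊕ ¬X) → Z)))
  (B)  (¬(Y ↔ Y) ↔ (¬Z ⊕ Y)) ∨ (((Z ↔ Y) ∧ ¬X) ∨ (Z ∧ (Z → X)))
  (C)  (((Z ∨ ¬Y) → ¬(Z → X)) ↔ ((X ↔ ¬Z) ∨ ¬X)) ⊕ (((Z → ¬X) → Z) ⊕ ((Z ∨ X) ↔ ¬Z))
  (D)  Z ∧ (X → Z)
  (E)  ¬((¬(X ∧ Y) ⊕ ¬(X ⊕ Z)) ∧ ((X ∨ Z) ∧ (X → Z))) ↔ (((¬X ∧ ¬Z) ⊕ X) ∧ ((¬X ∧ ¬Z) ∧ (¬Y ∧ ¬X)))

(A) fails at (0,0,0): the formula yields 0, G is 1.
(B) fails at (0,1,0): the formula yields 1, G is 0.
(C) fails at (0,0,0): the formula yields 0, G is 1.
(D) fails at (0,0,0): the formula yields 0, G is 1.
(E) is the remaining candidate, and it agrees with G on all 8 inputs.

E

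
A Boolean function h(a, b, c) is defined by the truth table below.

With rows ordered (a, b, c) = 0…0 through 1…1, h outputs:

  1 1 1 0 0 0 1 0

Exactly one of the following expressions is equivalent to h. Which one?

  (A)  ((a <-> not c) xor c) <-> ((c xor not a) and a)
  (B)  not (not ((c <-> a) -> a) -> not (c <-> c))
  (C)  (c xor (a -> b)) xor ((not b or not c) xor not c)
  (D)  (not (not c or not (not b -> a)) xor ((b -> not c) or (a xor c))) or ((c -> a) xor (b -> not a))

(A) disagrees with h on (0,1,1) (formula → 1, table → 0); rule it out.
(B) disagrees with h on (0,0,1) (formula → 0, table → 1); rule it out.
(D) disagrees with h on (0,1,1) (formula → 1, table → 0); rule it out.
That leaves (C). Evaluating it on every row reproduces the table of h exactly.

C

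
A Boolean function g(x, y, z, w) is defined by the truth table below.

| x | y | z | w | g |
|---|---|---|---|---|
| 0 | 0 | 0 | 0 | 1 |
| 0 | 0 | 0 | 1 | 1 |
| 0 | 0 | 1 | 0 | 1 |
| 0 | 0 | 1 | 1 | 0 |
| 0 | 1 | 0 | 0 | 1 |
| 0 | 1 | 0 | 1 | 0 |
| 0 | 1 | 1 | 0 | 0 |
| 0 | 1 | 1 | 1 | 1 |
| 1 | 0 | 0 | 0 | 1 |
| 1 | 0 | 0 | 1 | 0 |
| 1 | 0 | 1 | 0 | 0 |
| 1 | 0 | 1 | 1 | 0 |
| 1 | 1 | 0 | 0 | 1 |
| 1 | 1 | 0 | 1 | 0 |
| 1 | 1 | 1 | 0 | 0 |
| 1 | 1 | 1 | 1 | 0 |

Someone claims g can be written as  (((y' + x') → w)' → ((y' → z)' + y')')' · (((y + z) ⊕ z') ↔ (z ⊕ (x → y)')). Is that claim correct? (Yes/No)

Evaluate (((y' + x') → w)' → ((y' → z)' + y')')' · (((y + z) ⊕ z') ↔ (z ⊕ (x → y)')) on each row and compare to g:
  x=0, y=0, z=0, w=0: formula gives 0, but g = 1 ✗
Row (0,0,0,0) is a counterexample, so the formula is not equivalent to g.

No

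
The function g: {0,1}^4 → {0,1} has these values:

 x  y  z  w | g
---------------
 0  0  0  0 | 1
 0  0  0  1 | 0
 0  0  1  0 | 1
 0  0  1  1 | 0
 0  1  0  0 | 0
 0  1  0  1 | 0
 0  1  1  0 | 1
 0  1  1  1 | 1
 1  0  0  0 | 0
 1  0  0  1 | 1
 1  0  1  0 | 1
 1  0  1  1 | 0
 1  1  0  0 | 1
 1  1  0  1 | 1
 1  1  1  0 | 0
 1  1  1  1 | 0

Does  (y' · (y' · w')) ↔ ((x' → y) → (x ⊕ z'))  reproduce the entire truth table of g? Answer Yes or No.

Test each input against both g and the formula:
  x=0, y=0, z=0, w=0: formula gives 1, g = 1 ✓
  x=0, y=0, z=0, w=1: formula gives 0, g = 0 ✓
  x=0, y=0, z=1, w=0: formula gives 1, g = 1 ✓
  x=0, y=0, z=1, w=1: formula gives 0, g = 0 ✓
  …and likewise for the remaining 12 rows.
All 16 rows match — the expression computes g exactly.

Yes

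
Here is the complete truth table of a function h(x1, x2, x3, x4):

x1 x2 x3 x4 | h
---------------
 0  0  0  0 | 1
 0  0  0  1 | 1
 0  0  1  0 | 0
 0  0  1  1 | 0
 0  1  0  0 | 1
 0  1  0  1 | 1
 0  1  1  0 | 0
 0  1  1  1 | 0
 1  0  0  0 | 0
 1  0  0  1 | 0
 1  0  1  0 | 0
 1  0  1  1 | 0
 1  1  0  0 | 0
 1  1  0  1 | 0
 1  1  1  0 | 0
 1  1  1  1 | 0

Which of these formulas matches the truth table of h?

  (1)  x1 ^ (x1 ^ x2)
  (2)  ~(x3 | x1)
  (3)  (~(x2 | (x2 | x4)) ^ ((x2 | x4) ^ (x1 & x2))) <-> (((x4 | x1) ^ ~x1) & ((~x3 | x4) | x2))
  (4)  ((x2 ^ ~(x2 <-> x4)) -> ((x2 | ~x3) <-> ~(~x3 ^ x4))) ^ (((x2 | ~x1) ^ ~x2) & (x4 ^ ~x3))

(1) disagrees with h on (0,0,0,0) (formula → 0, table → 1); rule it out.
(3) disagrees with h on (0,0,0,1) (formula → 0, table → 1); rule it out.
(4) disagrees with h on (0,0,1,0) (formula → 1, table → 0); rule it out.
(2) is the remaining candidate, and it agrees with h on all 16 inputs.

2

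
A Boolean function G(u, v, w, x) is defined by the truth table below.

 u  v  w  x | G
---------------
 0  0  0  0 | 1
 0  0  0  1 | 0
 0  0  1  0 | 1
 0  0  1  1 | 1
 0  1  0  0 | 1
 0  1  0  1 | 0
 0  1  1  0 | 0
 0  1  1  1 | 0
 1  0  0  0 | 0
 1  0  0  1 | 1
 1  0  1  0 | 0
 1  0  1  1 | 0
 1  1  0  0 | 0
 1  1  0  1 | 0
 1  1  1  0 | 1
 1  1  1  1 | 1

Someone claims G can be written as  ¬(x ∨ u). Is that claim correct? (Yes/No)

Test each input against both G and the formula:
  u=0, v=0, w=0, x=0: formula gives 1, G = 1 ✓
  u=0, v=0, w=0, x=1: formula gives 0, G = 0 ✓
  u=0, v=0, w=1, x=0: formula gives 1, G = 1 ✓
  u=0, v=0, w=1, x=1: formula gives 0, but G = 1 ✗
A single disagreement suffices: at (0,0,1,1) they differ, so the formula does not compute G.

No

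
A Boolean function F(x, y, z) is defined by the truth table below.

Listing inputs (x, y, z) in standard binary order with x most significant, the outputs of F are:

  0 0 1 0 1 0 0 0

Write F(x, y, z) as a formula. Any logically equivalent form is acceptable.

F=1 on 2 inputs: (0,1,0), (1,0,0). Reading each as a conjunction of literals (¬x·y·¬z, x·¬y·¬z) and taking the OR gives the canonical DNF.

F(x, y, z) = ((not x and y) and not z) or ((x and not y) and not z)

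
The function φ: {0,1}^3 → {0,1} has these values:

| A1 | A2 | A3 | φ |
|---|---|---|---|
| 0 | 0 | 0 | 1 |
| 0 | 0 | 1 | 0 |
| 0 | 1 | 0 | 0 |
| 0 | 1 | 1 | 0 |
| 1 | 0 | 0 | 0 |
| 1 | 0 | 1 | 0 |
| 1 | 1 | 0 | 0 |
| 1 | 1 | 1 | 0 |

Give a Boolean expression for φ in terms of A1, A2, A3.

φ(A1, A2, A3) = not ((A1 or A2) or A3)

The output is 1 only when every input is 0 — NOR of all inputs.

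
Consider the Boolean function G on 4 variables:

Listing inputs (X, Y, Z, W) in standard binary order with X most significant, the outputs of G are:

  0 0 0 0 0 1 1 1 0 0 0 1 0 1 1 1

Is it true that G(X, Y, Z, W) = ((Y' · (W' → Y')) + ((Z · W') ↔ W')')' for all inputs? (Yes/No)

Test each input against both G and the formula:
  X=0, Y=0, Z=0, W=0: formula gives 0, G = 0 ✓
  X=0, Y=0, Z=0, W=1: formula gives 0, G = 0 ✓
  X=0, Y=0, Z=1, W=0: formula gives 0, G = 0 ✓
  X=0, Y=0, Z=1, W=1: formula gives 0, G = 0 ✓
  …
  X=1, Y=0, Z=1, W=1: formula gives 0, but G = 1 ✗
Since they disagree at (1,0,1,1), the expression is not a correct formula for G.

No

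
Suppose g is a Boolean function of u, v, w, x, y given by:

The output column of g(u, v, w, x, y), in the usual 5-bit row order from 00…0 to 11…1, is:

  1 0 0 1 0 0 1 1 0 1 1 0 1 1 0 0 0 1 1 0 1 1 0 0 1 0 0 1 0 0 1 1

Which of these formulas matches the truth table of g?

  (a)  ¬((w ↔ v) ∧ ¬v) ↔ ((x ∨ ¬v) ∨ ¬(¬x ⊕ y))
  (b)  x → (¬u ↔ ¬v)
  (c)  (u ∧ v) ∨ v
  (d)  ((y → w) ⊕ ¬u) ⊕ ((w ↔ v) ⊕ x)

d

(a) disagrees with g on (0,0,0,0,0) (formula → 0, table → 1); rule it out.
(b) disagrees with g on (0,0,0,0,1) (formula → 1, table → 0); rule it out.
(c) disagrees with g on (0,0,0,0,0) (formula → 0, table → 1); rule it out.
Only (d) survives; checking it on all 32 rows confirms it matches g.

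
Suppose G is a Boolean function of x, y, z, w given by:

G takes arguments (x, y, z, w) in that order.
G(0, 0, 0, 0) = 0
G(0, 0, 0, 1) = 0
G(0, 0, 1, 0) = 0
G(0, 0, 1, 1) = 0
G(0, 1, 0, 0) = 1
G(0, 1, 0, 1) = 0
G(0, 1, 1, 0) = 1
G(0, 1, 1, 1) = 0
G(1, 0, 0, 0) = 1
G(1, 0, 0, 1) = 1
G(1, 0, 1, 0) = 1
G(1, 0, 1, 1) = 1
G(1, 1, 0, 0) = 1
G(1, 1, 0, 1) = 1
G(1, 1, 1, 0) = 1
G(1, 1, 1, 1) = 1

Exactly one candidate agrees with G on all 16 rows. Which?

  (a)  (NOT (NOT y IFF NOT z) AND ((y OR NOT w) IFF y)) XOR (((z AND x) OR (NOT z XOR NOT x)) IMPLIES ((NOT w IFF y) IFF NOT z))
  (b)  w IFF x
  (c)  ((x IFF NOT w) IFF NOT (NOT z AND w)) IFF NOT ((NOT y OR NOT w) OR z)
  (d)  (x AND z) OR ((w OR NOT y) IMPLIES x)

(a) disagrees with G on (0,0,0,0) (formula → 1, table → 0); rule it out.
(b) disagrees with G on (0,0,0,0) (formula → 1, table → 0); rule it out.
(c) disagrees with G on (0,0,0,0) (formula → 1, table → 0); rule it out.
Only (d) survives; checking it on all 16 rows confirms it matches G.

d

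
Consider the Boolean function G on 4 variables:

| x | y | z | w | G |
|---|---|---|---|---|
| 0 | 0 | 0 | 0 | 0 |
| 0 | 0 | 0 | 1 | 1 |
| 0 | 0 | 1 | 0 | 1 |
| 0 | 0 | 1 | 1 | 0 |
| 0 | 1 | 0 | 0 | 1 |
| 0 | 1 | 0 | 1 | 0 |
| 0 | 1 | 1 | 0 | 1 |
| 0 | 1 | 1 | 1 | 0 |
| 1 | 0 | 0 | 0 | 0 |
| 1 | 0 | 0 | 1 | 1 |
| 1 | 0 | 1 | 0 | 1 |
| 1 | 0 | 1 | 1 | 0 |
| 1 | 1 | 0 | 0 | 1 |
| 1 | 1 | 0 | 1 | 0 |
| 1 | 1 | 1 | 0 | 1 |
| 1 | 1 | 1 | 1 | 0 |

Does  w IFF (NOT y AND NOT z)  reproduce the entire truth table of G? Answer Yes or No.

Evaluate w IFF (NOT y AND NOT z) on each row and compare to G:
  x=0, y=0, z=0, w=0: formula gives 0, G = 0 ✓
  x=0, y=0, z=0, w=1: formula gives 1, G = 1 ✓
  x=0, y=0, z=1, w=0: formula gives 1, G = 1 ✓
  x=0, y=0, z=1, w=1: formula gives 0, G = 0 ✓
  …and likewise for the remaining 12 rows.
All 16 rows match — the expression computes G exactly.

Yes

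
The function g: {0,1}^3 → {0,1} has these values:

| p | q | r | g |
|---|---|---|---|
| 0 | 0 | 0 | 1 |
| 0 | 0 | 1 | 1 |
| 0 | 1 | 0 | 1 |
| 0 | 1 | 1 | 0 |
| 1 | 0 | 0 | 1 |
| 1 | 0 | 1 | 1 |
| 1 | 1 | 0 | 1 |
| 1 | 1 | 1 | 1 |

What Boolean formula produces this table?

g(p, q, r) = ((p' · q) · r)'

Only row (0,1,1) gives 0. So g is 1 everywhere except there — the complement of the minterm ¬p·q·r.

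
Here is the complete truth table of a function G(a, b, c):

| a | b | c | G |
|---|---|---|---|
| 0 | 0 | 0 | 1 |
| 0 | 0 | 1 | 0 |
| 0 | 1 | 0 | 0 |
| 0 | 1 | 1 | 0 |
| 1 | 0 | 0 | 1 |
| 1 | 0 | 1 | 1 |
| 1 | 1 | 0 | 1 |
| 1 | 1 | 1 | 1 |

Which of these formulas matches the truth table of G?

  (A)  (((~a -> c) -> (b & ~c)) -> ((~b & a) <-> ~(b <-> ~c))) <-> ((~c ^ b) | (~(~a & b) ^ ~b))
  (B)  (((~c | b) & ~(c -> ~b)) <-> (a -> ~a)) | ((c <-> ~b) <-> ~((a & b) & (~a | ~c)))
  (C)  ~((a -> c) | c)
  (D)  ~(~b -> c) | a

(A): at (0,0,0) it gives 0, but G = 1 — eliminated.
(B): at (0,0,0) it gives 0, but G = 1 — eliminated.
(C): at (0,0,0) it gives 0, but G = 1 — eliminated.
That leaves (D). Evaluating it on every row reproduces the table of G exactly.

D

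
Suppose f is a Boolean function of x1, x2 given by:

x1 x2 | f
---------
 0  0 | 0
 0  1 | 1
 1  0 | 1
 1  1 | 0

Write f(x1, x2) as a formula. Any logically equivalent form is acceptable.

The output is 1 exactly when an odd number of inputs are 1 — the 2-way XOR (parity).

f(x1, x2) = x1 ^ x2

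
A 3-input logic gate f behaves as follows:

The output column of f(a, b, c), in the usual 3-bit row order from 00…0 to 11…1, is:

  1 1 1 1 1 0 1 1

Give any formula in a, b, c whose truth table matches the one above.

f(a, b, c) = not ((a and not b) and c)

f is 0 on exactly one input, (1,0,1), whose minterm is a·¬b·c. So f is the negation of that single conjunction.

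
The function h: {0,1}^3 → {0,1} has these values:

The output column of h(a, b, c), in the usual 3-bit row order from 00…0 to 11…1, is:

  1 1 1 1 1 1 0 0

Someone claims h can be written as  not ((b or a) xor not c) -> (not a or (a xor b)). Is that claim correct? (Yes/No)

Evaluate not ((b or a) xor not c) -> (not a or (a xor b)) on each row and compare to h:
  a=0, b=0, c=0: formula gives 1, h = 1 ✓
  a=0, b=0, c=1: formula gives 1, h = 1 ✓
  a=0, b=1, c=0: formula gives 1, h = 1 ✓
  a=0, b=1, c=1: formula gives 1, h = 1 ✓
  a=1, b=0, c=0: formula gives 1, h = 1 ✓
  …
  a=1, b=1, c=1: formula gives 1, but h = 0 ✗
Row (1,1,1) is a counterexample, so the formula is not equivalent to h.

No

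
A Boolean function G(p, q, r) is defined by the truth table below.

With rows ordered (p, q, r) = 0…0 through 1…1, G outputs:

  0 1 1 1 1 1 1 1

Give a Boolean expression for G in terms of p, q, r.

The output is 1 whenever at least one input is 1 — the OR of all inputs.

G(p, q, r) = (p or q) or r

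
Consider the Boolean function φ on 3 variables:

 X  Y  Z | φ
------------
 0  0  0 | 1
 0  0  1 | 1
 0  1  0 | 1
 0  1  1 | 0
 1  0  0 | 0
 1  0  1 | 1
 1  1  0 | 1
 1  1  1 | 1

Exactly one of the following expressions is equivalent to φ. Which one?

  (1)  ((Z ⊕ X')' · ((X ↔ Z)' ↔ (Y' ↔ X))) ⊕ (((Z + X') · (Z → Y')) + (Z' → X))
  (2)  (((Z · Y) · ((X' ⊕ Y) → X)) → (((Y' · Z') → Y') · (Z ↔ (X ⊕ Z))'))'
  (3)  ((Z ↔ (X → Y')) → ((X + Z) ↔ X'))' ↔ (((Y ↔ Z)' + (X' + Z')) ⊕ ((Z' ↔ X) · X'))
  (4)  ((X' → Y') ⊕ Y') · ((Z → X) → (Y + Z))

1

(2) fails at (0,0,0): the formula yields 0, φ is 1.
(3) fails at (0,0,0): the formula yields 0, φ is 1.
(4) fails at (0,0,0): the formula yields 0, φ is 1.
Only (1) survives; checking it on all 8 rows confirms it matches φ.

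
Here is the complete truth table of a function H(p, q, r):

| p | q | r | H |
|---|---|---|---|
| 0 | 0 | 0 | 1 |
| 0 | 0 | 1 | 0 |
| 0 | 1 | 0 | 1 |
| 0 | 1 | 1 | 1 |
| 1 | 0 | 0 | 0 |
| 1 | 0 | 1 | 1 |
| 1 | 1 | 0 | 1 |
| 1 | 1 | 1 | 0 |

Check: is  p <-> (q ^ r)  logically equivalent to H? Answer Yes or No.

No

Evaluate p <-> (q ^ r) on each row and compare to H:
  p=0, q=0, r=0: formula gives 1, H = 1 ✓
  p=0, q=0, r=1: formula gives 0, H = 0 ✓
  p=0, q=1, r=0: formula gives 0, but H = 1 ✗
Row (0,1,0) is a counterexample, so the formula is not equivalent to H.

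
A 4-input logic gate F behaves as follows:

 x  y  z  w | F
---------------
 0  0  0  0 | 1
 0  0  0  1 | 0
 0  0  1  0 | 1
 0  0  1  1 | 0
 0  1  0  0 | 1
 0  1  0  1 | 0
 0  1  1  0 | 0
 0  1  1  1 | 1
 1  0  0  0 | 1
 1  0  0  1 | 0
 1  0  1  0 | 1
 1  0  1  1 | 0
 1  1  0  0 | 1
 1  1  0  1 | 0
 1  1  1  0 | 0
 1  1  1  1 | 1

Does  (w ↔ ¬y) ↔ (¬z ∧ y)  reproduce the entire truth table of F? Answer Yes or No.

Check the formula against F row by row:
  x=0, y=0, z=0, w=0: formula gives 1, F = 1 ✓
  x=0, y=0, z=0, w=1: formula gives 0, F = 0 ✓
  x=0, y=0, z=1, w=0: formula gives 1, F = 1 ✓
  x=0, y=0, z=1, w=1: formula gives 0, F = 0 ✓
  … (the remaining 12 rows also agree.)
Every row agrees, so the formula is equivalent.

Yes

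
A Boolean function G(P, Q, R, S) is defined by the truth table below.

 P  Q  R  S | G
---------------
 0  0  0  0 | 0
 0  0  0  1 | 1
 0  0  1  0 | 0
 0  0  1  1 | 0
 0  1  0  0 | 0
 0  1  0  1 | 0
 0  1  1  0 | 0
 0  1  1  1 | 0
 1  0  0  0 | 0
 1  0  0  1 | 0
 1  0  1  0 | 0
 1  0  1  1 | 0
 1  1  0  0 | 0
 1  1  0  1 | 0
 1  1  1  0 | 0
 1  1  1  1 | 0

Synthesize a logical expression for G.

G(P, Q, R, S) = ((not P and not Q) and not R) and S

Only row (0,0,0,1) gives 1. That row's minterm ¬P·¬Q·¬R·S is G directly.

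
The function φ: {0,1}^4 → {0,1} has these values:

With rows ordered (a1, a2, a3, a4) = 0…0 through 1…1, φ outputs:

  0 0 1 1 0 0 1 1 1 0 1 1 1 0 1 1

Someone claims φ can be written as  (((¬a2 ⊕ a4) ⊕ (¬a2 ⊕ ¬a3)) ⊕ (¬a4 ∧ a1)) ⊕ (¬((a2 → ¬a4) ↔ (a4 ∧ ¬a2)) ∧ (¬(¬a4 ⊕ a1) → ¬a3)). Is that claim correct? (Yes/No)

Yes

Test each input against both φ and the formula:
  a1=0, a2=0, a3=0, a4=0: formula gives 0, φ = 0 ✓
  a1=0, a2=0, a3=0, a4=1: formula gives 0, φ = 0 ✓
  a1=0, a2=0, a3=1, a4=0: formula gives 1, φ = 1 ✓
  a1=0, a2=0, a3=1, a4=1: formula gives 1, φ = 1 ✓
  …and likewise for the remaining 12 rows.
No disagreement on any input; they are logically equivalent.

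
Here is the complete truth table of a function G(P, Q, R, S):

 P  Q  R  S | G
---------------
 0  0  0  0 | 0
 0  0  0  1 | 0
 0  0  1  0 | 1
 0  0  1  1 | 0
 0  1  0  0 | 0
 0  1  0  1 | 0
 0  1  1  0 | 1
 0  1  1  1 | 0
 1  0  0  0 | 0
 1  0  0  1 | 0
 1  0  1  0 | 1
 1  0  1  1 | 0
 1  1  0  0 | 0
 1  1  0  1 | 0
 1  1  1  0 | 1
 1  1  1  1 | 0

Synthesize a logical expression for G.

G=1 on 4 inputs: (0,0,1,0), (0,1,1,0), (1,0,1,0), (1,1,1,0). Reading each as a conjunction of literals (¬P·¬Q·R·¬S, ¬P·Q·R·¬S, P·¬Q·R·¬S, P·Q·R·¬S) and taking the OR gives the canonical DNF.

G(P, Q, R, S) = (((((not P and not Q) and R) and not S) or (((not P and Q) and R) and not S)) or (((P and not Q) and R) and not S)) or (((P and Q) and R) and not S)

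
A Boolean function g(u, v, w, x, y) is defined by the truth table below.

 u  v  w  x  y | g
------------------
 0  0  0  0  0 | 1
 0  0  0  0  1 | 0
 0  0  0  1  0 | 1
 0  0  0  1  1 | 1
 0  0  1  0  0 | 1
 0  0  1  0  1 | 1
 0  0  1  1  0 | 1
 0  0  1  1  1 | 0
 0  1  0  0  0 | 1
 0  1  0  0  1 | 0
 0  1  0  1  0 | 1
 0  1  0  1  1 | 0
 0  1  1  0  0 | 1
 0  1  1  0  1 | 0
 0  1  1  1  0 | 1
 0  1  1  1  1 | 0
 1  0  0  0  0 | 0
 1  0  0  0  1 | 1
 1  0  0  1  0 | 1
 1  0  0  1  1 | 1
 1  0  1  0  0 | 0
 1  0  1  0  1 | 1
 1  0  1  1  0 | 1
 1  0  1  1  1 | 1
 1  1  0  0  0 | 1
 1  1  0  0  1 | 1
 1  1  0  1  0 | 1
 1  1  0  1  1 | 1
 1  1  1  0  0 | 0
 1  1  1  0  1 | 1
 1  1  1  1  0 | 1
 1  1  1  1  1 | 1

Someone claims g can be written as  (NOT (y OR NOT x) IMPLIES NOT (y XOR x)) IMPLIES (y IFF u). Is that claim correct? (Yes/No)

No

Evaluate (NOT (y OR NOT x) IMPLIES NOT (y XOR x)) IMPLIES (y IFF u) on each row and compare to g:
  u=0, v=0, w=0, x=0, y=0: formula gives 1, g = 1 ✓
  u=0, v=0, w=0, x=0, y=1: formula gives 0, g = 0 ✓
  u=0, v=0, w=0, x=1, y=0: formula gives 1, g = 1 ✓
  u=0, v=0, w=0, x=1, y=1: formula gives 0, but g = 1 ✗
Since they disagree at (0,0,0,1,1), the expression is not a correct formula for g.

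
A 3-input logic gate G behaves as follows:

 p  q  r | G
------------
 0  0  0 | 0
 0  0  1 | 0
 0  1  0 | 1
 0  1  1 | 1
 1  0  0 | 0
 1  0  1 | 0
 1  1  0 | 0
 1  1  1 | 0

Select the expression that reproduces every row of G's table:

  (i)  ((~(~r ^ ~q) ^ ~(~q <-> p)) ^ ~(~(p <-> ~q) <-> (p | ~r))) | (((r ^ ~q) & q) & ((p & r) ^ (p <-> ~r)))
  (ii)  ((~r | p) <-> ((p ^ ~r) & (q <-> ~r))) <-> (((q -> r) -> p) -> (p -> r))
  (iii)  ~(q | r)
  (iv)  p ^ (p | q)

iv

(i): at (1,0,1) it gives 1, but G = 0 — eliminated.
(ii): at (0,0,1) it gives 1, but G = 0 — eliminated.
(iii): at (0,0,0) it gives 1, but G = 0 — eliminated.
(iv) is the remaining candidate, and it agrees with G on all 8 inputs.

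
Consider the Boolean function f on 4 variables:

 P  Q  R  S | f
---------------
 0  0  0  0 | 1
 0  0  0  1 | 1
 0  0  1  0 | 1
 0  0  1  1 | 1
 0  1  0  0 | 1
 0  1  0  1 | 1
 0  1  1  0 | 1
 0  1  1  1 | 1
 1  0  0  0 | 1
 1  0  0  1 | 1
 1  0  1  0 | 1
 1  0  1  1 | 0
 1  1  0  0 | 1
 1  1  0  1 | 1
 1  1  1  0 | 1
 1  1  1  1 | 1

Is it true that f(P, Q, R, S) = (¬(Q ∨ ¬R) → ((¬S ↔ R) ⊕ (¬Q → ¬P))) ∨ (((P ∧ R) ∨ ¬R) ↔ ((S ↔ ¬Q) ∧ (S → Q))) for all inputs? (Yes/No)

Yes

Check the formula against f row by row:
  P=0, Q=0, R=0, S=0: formula gives 1, f = 1 ✓
  P=0, Q=0, R=0, S=1: formula gives 1, f = 1 ✓
  P=0, Q=0, R=1, S=0: formula gives 1, f = 1 ✓
  P=0, Q=0, R=1, S=1: formula gives 1, f = 1 ✓
  … (the remaining 12 rows also agree.)
No disagreement on any input; they are logically equivalent.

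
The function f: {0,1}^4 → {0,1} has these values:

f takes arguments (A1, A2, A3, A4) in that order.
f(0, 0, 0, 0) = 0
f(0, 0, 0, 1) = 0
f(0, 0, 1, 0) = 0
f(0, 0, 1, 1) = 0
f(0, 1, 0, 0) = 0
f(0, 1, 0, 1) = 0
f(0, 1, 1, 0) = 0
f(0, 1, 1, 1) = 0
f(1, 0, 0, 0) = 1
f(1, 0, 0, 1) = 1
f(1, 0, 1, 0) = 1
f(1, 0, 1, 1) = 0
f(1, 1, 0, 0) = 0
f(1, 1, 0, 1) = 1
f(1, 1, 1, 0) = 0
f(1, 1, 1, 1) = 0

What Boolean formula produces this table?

f=1 on 4 inputs: (1,0,0,0), (1,0,0,1), (1,0,1,0), (1,1,0,1). Reading each as a conjunction of literals (A1·¬A2·¬A3·¬A4, A1·¬A2·¬A3·A4, A1·¬A2·A3·¬A4, A1·A2·¬A3·A4) and taking the OR gives the canonical DNF.

f(A1, A2, A3, A4) = (((((A1 & ~A2) & ~A3) & ~A4) | (((A1 & ~A2) & ~A3) & A4)) | (((A1 & ~A2) & A3) & ~A4)) | (((A1 & A2) & ~A3) & A4)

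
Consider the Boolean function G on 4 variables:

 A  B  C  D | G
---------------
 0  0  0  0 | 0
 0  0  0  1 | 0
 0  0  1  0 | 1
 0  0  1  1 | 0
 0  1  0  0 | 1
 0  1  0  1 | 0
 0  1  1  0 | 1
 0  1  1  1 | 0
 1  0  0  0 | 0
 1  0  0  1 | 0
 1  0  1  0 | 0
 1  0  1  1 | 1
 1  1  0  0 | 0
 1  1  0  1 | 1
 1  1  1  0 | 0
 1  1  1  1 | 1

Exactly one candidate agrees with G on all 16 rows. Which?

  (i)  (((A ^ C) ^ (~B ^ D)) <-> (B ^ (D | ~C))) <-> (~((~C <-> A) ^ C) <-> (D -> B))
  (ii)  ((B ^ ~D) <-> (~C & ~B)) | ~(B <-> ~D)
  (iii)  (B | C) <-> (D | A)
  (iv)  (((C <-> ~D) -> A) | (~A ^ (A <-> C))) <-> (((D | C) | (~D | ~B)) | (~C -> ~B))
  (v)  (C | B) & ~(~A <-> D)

v

(i) disagrees with G on (0,0,0,0) (formula → 1, table → 0); rule it out.
(ii) disagrees with G on (0,0,0,0) (formula → 1, table → 0); rule it out.
(iii) disagrees with G on (0,0,0,0) (formula → 1, table → 0); rule it out.
(iv) disagrees with G on (0,0,0,0) (formula → 1, table → 0); rule it out.
Only (v) survives; checking it on all 16 rows confirms it matches G.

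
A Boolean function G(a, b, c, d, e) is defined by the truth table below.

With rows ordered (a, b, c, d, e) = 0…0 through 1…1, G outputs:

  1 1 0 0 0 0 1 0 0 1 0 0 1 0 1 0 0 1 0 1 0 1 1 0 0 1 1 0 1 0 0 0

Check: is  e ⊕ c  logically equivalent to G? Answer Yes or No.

No

Check the formula against G row by row:
  a=0, b=0, c=0, d=0, e=0: formula gives 0, but G = 1 ✗
Since they disagree at (0,0,0,0,0), the expression is not a correct formula for G.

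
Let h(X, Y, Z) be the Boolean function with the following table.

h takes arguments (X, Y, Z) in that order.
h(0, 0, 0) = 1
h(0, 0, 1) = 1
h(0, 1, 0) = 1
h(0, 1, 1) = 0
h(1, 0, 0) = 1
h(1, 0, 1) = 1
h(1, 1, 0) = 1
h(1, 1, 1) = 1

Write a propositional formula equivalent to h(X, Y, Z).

h is 0 on exactly one input, (0,1,1), whose minterm is ¬X·Y·Z. So h is the negation of that single conjunction.

h(X, Y, Z) = ~((~X & Y) & Z)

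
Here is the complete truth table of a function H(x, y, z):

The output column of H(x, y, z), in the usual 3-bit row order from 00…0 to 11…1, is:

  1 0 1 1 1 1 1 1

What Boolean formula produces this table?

Only row (0,0,1) gives 0. So H is 1 everywhere except there — the complement of the minterm ¬x·¬y·z.

H(x, y, z) = ~((~x & ~y) & z)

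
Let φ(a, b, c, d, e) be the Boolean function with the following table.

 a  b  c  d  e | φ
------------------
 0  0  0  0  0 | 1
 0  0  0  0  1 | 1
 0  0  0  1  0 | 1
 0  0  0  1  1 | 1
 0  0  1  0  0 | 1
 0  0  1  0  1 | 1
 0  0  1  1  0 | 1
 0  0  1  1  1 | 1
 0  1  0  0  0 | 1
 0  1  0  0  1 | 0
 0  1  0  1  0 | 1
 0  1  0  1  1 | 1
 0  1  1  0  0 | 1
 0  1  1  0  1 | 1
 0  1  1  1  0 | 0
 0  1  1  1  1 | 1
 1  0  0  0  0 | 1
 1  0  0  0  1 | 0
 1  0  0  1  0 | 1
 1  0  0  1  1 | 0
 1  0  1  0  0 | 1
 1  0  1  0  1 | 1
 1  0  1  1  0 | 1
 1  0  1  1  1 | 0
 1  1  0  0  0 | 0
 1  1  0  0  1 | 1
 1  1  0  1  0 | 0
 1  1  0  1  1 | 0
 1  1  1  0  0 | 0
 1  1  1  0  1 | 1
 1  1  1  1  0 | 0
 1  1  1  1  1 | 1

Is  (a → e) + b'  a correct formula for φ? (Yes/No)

No

Test each input against both φ and the formula:
  a=0, b=0, c=0, d=0, e=0: formula gives 1, φ = 1 ✓
  a=0, b=0, c=0, d=0, e=1: formula gives 1, φ = 1 ✓
  a=0, b=0, c=0, d=1, e=0: formula gives 1, φ = 1 ✓
  a=0, b=0, c=0, d=1, e=1: formula gives 1, φ = 1 ✓
  …
  a=0, b=1, c=0, d=0, e=1: formula gives 1, but φ = 0 ✗
Row (0,1,0,0,1) is a counterexample, so the formula is not equivalent to φ.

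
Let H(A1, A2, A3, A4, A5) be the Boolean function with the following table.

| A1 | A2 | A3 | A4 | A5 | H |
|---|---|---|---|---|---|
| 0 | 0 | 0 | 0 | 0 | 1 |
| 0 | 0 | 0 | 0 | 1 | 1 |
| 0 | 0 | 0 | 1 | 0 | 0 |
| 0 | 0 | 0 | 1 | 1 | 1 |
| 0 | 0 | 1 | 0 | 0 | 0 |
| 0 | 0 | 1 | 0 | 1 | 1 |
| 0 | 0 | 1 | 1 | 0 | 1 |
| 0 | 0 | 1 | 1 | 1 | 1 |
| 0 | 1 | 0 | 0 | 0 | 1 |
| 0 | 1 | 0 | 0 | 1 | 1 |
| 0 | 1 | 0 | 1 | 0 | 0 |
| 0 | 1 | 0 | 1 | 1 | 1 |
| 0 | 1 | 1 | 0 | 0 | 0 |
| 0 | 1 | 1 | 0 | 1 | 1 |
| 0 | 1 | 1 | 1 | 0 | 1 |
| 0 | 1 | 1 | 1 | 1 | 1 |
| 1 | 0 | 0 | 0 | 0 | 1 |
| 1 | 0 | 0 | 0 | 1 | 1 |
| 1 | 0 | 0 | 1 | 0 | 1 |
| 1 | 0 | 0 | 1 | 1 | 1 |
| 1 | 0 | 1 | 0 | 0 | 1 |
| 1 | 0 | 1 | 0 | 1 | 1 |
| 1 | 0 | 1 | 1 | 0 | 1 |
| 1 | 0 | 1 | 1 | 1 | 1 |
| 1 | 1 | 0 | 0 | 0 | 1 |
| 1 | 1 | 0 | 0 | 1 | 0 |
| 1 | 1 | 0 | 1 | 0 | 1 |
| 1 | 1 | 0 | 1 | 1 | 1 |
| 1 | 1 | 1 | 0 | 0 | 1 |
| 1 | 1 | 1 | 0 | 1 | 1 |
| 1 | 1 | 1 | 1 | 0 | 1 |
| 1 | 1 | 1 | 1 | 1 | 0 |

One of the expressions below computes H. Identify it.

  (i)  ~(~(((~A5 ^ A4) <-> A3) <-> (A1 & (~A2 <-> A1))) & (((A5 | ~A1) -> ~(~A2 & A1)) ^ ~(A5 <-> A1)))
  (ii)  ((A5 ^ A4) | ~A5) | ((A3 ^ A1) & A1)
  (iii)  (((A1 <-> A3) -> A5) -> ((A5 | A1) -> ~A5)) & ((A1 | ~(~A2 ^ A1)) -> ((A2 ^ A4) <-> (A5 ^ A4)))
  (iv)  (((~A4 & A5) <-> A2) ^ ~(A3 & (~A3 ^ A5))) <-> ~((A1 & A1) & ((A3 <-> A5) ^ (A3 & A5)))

(ii) disagrees with H on (0,0,0,1,0) (formula → 1, table → 0); rule it out.
(iii) disagrees with H on (0,0,0,0,1) (formula → 0, table → 1); rule it out.
(iv) disagrees with H on (0,0,0,0,0) (formula → 0, table → 1); rule it out.
(i) is the remaining candidate, and it agrees with H on all 32 inputs.

i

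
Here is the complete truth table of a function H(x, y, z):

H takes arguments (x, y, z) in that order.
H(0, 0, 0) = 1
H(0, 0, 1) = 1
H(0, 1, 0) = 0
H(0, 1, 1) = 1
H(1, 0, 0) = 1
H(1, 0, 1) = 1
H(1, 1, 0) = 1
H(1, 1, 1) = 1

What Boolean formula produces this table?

H is 0 on exactly one input, (0,1,0), whose minterm is ¬x·y·¬z. So H is the negation of that single conjunction.

H(x, y, z) = not ((not x and y) and not z)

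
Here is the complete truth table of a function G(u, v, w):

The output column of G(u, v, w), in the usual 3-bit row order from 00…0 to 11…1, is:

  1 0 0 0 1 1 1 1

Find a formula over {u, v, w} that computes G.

G(u, v, w) = not ((((not u and not v) and w) or ((not u and v) and not w)) or ((not u and v) and w))

There are just 3 zero rows: (0,0,1), (0,1,0), (0,1,1). Their minterms are ¬u·¬v·w, ¬u·v·¬w, ¬u·v·w; the OR of those covers precisely the 0-outputs, and negating it yields G.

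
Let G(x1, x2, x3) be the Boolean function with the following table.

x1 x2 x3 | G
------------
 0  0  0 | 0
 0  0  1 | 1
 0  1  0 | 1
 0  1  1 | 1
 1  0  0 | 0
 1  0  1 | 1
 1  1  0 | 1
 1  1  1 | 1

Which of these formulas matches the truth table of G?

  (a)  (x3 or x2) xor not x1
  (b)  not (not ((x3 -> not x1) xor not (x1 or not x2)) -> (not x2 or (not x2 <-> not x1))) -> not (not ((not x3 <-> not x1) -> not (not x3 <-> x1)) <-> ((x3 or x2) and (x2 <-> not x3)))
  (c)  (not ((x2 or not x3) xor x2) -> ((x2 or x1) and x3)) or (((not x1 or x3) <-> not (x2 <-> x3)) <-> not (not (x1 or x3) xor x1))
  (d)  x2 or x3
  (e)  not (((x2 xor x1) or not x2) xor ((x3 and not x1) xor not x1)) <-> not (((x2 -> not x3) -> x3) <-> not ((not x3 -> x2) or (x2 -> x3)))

d

(a): at (0,0,0) it gives 1, but G = 0 — eliminated.
(b): at (0,0,0) it gives 1, but G = 0 — eliminated.
(c): at (0,0,0) it gives 1, but G = 0 — eliminated.
(e): at (0,0,1) it gives 0, but G = 1 — eliminated.
(d) is the remaining candidate, and it agrees with G on all 8 inputs.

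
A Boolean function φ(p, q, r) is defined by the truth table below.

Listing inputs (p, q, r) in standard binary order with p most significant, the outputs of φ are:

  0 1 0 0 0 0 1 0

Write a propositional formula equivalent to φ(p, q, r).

φ(p, q, r) = ((not p and not q) and r) or ((p and q) and not r)

φ=1 on 2 inputs: (0,0,1), (1,1,0). Reading each as a conjunction of literals (¬p·¬q·r, p·q·¬r) and taking the OR gives the canonical DNF.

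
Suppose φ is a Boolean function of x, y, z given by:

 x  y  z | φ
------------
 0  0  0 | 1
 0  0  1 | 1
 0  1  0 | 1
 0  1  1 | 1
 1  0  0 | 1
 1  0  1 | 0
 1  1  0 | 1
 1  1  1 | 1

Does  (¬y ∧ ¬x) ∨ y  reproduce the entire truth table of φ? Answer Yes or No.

Test each input against both φ and the formula:
  x=0, y=0, z=0: formula gives 1, φ = 1 ✓
  x=0, y=0, z=1: formula gives 1, φ = 1 ✓
  x=0, y=1, z=0: formula gives 1, φ = 1 ✓
  x=0, y=1, z=1: formula gives 1, φ = 1 ✓
  x=1, y=0, z=0: formula gives 0, but φ = 1 ✗
Since they disagree at (1,0,0), the expression is not a correct formula for φ.

No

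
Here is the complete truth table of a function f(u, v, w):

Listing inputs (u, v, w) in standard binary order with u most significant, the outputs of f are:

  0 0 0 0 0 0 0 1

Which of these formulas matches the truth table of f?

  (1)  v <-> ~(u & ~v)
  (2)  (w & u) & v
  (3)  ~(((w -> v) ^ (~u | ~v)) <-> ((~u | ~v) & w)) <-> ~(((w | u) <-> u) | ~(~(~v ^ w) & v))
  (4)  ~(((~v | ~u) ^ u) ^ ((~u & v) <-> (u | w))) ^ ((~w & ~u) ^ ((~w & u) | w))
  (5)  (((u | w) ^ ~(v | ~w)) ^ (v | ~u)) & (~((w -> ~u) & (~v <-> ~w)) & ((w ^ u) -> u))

2

(1): at (0,1,0) it gives 1, but f = 0 — eliminated.
(3): at (0,0,0) it gives 1, but f = 0 — eliminated.
(4): at (0,0,1) it gives 1, but f = 0 — eliminated.
(5): at (0,1,0) it gives 1, but f = 0 — eliminated.
Only (2) survives; checking it on all 8 rows confirms it matches f.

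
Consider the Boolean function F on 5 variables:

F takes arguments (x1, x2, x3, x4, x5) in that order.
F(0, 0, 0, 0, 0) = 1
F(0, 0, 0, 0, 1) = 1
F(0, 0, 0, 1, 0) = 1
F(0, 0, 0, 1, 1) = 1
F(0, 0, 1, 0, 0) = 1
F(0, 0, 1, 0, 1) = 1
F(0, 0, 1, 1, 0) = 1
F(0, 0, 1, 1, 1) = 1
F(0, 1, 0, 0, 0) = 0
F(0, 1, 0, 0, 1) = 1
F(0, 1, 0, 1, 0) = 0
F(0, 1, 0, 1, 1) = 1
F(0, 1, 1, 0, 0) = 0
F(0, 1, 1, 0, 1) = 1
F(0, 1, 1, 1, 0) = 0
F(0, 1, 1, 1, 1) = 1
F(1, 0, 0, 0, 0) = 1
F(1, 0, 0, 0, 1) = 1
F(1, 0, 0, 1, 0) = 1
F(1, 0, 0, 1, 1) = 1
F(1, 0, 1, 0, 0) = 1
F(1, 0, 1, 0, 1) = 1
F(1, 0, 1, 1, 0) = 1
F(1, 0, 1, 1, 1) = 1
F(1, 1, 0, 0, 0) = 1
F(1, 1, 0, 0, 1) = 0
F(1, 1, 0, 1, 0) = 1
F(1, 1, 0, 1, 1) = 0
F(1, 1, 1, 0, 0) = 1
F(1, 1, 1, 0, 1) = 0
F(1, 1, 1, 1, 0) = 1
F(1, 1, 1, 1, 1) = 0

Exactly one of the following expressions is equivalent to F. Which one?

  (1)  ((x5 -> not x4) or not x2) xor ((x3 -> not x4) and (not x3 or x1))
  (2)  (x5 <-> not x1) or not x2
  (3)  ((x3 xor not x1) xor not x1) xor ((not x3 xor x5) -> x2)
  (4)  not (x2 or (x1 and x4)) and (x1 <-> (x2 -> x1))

2

(1): at (0,0,0,0,0) it gives 0, but F = 1 — eliminated.
(3): at (0,0,0,0,0) it gives 0, but F = 1 — eliminated.
(4): at (0,0,0,0,0) it gives 0, but F = 1 — eliminated.
(2) is the remaining candidate, and it agrees with F on all 32 inputs.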